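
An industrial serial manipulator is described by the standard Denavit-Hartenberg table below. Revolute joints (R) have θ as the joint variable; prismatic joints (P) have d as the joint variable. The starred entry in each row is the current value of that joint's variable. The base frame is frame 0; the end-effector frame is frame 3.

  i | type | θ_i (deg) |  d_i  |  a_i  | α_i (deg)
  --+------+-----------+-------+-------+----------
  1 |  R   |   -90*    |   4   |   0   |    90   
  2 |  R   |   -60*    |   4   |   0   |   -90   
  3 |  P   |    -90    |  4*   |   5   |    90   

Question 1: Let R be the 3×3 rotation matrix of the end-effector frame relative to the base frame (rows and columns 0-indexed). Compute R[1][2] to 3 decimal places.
End-effector z-axis (col 2 of R) = (-0.0000,0.5000,0.8660)
R[1][2] = 0.5000

0.500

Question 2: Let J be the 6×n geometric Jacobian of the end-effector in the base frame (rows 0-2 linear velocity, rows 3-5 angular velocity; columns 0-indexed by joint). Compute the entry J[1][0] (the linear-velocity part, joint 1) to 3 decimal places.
-9.000

axis z_0 = ẑ; lever o_n−o_0 = (-9.0000,-3.4641,6.0000)
cross product → J_v[:, 0] = (3.4641,-9.0000,0.0000)
J_ω[:, 0] = z_0
entry J[1][0] = -9.0000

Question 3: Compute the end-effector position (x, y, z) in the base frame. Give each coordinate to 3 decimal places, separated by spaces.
-9.000 -3.464 6.000

after link 1: o_1 = (0.0000, 0.0000, 4.0000)
after link 2: o_2 = (-4.0000, -0.0000, 4.0000)
after link 3: o_3 = (-9.0000, -3.4641, 6.0000)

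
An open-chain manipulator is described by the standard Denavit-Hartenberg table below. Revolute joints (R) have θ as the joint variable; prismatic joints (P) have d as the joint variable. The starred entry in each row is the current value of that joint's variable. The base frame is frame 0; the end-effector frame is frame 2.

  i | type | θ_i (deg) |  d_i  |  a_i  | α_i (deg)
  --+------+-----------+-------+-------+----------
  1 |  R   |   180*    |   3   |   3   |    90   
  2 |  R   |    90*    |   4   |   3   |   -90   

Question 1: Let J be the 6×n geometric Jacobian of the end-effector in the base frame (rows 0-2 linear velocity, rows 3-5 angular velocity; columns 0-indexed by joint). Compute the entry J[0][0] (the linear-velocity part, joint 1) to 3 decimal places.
-4.000

axis z_0 = ẑ; lever o_n−o_0 = (-3.0000,4.0000,6.0000)
cross product → J_v[:, 0] = (-4.0000,-3.0000,0.0000)
J_ω[:, 0] = z_0
entry J[0][0] = -4.0000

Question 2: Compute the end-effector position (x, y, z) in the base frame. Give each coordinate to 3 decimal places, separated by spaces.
after link 1: o_1 = (-3.0000, 0.0000, 3.0000)
after link 2: o_2 = (-3.0000, 4.0000, 6.0000)

-3.000 4.000 6.000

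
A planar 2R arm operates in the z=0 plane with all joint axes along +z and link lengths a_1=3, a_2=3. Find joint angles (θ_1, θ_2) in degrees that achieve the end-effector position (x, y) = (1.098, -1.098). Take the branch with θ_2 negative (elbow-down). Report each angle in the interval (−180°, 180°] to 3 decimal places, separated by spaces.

cos θ_2 = (2.4112−3²−3²)/(2·3·3) = -0.8660; θ_2 = -150.0021° (elbow-down)
β = atan2(-1.0980,1.0980) = -45.0000°; ψ = atan2(-1.4999,0.4019) = -75.0011°
θ_1 = β − ψ = 30.0011°

30.001 -150.002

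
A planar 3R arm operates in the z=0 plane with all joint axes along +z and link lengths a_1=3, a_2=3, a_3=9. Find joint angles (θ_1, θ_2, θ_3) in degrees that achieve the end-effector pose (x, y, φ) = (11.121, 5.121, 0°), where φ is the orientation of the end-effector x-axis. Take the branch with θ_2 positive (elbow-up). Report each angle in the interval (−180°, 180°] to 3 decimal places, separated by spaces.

44.991 45.021 -90.012

wrist centre = target − a_3·(cos φ, sin φ) = (2.1210, 5.1210)
cos θ_2 = (30.7233−3²−3²)/(2·3·3) = 0.7068; θ_2 = 45.0209° (elbow-up)
β = atan2(5.1210,2.1210) = 67.5018°; ψ = atan2(2.1221,5.1205) = 22.5104°
θ_1 = β − ψ = 44.9914°
θ_3 = φ − θ_1 − θ_2 = -90.0122° (wrapped to (-180°,180°])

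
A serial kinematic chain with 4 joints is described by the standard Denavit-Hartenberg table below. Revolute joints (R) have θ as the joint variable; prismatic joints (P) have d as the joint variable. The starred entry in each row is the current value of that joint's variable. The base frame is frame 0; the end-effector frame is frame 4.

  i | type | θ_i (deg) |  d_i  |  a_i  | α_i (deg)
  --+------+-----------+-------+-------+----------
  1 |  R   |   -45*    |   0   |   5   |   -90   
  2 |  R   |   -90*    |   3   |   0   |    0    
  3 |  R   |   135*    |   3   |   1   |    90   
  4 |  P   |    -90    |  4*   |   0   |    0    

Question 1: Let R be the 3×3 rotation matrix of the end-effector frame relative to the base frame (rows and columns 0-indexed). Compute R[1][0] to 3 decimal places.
-0.707

End-effector x-axis (col 0 of R) = (-0.7071,-0.7071,-0.0000)
R[1][0] = -0.7071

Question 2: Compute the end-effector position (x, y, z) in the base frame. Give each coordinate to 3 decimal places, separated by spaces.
after link 1: o_1 = (3.5355, -3.5355, 0.0000)
after link 2: o_2 = (5.6569, -1.4142, 0.0000)
after link 3: o_3 = (8.2782, 0.2071, -0.7071)
after link 4: o_4 = (10.2782, -1.7929, 2.1213)

10.278 -1.793 2.121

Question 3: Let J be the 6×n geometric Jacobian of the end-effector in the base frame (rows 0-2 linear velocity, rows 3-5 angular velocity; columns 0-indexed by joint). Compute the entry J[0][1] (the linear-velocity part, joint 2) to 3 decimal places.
axis z_1 = (0.7071,0.7071,0.0000); lever o_n−o_1 = (6.7426,1.7426,2.1213)
cross product → J_v[:, 1] = (1.5000,-1.5000,-3.5355)
J_ω[:, 1] = z_1
entry J[0][1] = 1.5000

1.500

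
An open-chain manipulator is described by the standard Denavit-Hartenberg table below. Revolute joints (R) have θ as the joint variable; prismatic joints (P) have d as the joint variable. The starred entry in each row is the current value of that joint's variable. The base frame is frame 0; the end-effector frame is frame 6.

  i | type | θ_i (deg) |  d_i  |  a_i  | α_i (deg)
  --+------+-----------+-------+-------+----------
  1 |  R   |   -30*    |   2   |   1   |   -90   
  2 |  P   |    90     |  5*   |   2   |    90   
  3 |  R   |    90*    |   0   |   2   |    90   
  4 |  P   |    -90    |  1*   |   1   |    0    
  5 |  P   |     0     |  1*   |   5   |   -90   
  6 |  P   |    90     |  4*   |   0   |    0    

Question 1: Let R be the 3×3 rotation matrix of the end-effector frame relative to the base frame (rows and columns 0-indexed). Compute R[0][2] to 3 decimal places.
End-effector z-axis (col 2 of R) = (0.5000,0.8660,-0.0000)
R[0][2] = 0.5000

0.500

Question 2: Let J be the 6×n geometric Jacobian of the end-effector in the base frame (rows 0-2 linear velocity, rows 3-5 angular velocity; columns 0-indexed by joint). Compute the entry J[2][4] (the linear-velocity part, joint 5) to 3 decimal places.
prismatic axis z_4 = (0.0000,-0.0000,-1.0000)
J_v[:, 4] = z_4; J_ω[:, 4] = (0,0,0)
entry J[2][4] = -1.0000

-1.000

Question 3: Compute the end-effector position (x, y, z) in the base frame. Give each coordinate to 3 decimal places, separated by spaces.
1.170 12.026 -2.000

after link 1: o_1 = (0.8660, -0.5000, 2.0000)
after link 2: o_2 = (3.3660, 3.8301, 0.0000)
after link 3: o_3 = (4.3660, 5.5622, 0.0000)
after link 4: o_4 = (3.5000, 6.0622, -1.0000)
after link 5: o_5 = (-0.8301, 8.5622, -2.0000)
after link 6: o_6 = (1.1699, 12.0263, -2.0000)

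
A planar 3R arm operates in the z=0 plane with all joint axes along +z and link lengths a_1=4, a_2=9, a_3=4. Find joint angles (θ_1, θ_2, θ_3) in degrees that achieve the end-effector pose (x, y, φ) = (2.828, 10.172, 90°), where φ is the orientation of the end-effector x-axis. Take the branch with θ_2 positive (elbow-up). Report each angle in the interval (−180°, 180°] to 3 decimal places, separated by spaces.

wrist centre = target − a_3·(cos φ, sin φ) = (2.8280, 6.1720)
cos θ_2 = (46.0912−4²−9²)/(2·4·9) = -0.7071; θ_2 = 134.9968° (elbow-up)
β = atan2(6.1720,2.8280) = 65.3828°; ψ = atan2(6.3643,-2.3636) = 110.3742°
θ_1 = β − ψ = -44.9913°
θ_3 = φ − θ_1 − θ_2 = -0.0054° (wrapped to (-180°,180°])

-44.991 134.997 -0.005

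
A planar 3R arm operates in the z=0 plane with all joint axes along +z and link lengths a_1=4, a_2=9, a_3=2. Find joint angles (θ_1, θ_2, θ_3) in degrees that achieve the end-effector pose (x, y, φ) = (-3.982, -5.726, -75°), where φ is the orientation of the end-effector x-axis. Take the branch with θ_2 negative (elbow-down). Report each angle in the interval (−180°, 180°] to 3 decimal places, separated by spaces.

wrist centre = target − a_3·(cos φ, sin φ) = (-4.4996, -3.7941)
cos θ_2 = (34.6423−4²−9²)/(2·4·9) = -0.8661; θ_2 = -150.0062° (elbow-down)
β = atan2(-3.7941,-4.4996) = -139.8620°; ψ = atan2(-4.4992,-3.7947) = -130.1452°
θ_1 = β − ψ = -9.7169°
θ_3 = φ − θ_1 − θ_2 = 84.7230° (wrapped to (-180°,180°])

-9.717 -150.006 84.723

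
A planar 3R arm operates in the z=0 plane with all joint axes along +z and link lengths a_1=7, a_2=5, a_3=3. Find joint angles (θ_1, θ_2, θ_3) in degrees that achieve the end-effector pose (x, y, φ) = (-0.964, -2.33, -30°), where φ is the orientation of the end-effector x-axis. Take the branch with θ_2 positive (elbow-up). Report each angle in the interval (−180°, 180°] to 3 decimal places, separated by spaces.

149.999 150.002 29.999

wrist centre = target − a_3·(cos φ, sin φ) = (-3.5621, -0.8300)
cos θ_2 = (13.3773−7²−5²)/(2·7·5) = -0.8660; θ_2 = 150.0015° (elbow-up)
β = atan2(-0.8300,-3.5621) = -166.8835°; ψ = atan2(2.4999,2.6698) = 43.1174°
θ_1 = β − ψ = -210.0010°
θ_3 = φ − θ_1 − θ_2 = 29.9994° (wrapped to (-180°,180°])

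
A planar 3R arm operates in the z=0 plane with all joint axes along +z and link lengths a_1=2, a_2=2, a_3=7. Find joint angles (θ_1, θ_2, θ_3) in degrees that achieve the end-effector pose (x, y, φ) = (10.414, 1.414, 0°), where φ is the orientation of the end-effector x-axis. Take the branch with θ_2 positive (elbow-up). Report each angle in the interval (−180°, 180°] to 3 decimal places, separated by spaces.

-0.012 45.021 -45.009

wrist centre = target − a_3·(cos φ, sin φ) = (3.4140, 1.4140)
cos θ_2 = (13.6548−2²−2²)/(2·2·2) = 0.7068; θ_2 = 45.0209° (elbow-up)
β = atan2(1.4140,3.4140) = 22.4982°; ψ = atan2(1.4147,3.4137) = 22.5104°
θ_1 = β − ψ = -0.0122°
θ_3 = φ − θ_1 − θ_2 = -45.0086° (wrapped to (-180°,180°])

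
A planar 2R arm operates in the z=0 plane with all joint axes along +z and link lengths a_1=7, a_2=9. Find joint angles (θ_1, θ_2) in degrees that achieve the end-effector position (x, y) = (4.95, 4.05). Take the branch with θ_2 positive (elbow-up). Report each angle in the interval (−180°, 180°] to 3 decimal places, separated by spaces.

cos θ_2 = (40.9050−7²−9²)/(2·7·9) = -0.7071; θ_2 = 134.9997° (elbow-up)
β = atan2(4.0500,4.9500) = 39.2894°; ψ = atan2(6.3640,0.6361) = 84.2923°
θ_1 = β − ψ = -45.0029°

-45.003 135.000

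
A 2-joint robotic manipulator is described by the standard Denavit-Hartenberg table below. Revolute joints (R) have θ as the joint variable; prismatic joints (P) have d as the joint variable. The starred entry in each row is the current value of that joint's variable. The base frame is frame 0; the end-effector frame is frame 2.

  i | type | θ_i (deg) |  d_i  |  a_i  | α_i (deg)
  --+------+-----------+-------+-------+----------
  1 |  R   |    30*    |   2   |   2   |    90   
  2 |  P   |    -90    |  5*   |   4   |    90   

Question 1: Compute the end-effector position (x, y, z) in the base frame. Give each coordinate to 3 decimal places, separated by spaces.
4.232 -3.330 -2.000

after link 1: o_1 = (1.7321, 1.0000, 2.0000)
after link 2: o_2 = (4.2321, -3.3301, -2.0000)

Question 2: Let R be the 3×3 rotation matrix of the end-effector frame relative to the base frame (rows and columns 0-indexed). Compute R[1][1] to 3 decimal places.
End-effector y-axis (col 1 of R) = (0.5000,-0.8660,0.0000)
R[1][1] = -0.8660

-0.866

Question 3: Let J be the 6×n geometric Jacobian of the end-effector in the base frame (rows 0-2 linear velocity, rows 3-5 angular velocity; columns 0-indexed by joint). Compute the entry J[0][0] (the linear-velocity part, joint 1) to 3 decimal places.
3.330

axis z_0 = ẑ; lever o_n−o_0 = (4.2321,-3.3301,-2.0000)
cross product → J_v[:, 0] = (3.3301,4.2321,-0.0000)
J_ω[:, 0] = z_0
entry J[0][0] = 3.3301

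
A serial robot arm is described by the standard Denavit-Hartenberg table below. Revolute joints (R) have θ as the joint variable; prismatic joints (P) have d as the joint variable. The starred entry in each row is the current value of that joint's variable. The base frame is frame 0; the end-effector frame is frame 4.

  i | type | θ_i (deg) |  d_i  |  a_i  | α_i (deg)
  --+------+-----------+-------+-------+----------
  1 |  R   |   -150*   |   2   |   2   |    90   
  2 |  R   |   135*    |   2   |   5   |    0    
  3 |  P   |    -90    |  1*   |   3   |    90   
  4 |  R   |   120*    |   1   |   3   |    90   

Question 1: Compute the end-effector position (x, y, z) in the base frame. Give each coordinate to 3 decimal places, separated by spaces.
after link 1: o_1 = (-1.7321, -1.0000, 2.0000)
after link 2: o_2 = (0.3298, 2.4998, 5.5355)
after link 3: o_3 = (-2.0073, 2.3052, 7.6569)
after link 4: o_4 = (-3.0002, 4.7320, 5.8891)

-3.000 4.732 5.889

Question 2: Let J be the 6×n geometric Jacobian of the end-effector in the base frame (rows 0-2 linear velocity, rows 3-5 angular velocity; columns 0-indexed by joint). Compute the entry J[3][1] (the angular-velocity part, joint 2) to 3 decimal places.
axis z_1 = (-0.5000,0.8660,0.0000); lever o_n−o_1 = (-1.2681,5.7320,3.8891)
cross product → J_v[:, 1] = (3.3680,1.9445,-1.7678)
J_ω[:, 1] = z_1
entry J[3][1] = -0.5000

-0.500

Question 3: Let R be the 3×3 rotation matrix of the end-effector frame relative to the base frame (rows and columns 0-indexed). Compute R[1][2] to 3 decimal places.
0.127

End-effector z-axis (col 2 of R) = (-0.7803,0.1268,0.6124)
R[1][2] = 0.1268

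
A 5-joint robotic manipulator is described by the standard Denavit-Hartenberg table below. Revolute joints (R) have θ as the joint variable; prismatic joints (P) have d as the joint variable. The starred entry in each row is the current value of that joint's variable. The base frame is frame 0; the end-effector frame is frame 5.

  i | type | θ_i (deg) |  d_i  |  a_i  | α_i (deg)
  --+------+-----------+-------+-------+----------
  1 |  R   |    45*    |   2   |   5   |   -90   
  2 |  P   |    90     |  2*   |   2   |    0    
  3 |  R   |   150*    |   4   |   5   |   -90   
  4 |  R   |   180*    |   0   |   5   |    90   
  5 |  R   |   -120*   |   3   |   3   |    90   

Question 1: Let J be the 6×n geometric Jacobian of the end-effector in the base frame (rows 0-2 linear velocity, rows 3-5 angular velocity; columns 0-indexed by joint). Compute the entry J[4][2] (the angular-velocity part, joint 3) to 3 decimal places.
0.707

axis z_2 = (-0.7071,0.7071,0.0000); lever o_n−o_2 = (-2.8284,-1.4142,-0.0000)
cross product → J_v[:, 2] = (-0.0000,-0.0000,3.0000)
J_ω[:, 2] = z_2
entry J[4][2] = 0.7071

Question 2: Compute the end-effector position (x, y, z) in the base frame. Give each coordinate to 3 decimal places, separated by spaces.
-0.707 3.536 -0.000

after link 1: o_1 = (3.5355, 3.5355, 2.0000)
after link 2: o_2 = (2.1213, 4.9497, 0.0000)
after link 3: o_3 = (-2.4749, 6.0104, 4.3301)
after link 4: o_4 = (-0.7071, 7.7782, -0.0000)
after link 5: o_5 = (-0.7071, 3.5355, -0.0000)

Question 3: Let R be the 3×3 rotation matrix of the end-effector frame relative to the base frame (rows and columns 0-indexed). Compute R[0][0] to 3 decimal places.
End-effector x-axis (col 0 of R) = (-0.7071,-0.7071,-0.0000)
R[0][0] = -0.7071

-0.707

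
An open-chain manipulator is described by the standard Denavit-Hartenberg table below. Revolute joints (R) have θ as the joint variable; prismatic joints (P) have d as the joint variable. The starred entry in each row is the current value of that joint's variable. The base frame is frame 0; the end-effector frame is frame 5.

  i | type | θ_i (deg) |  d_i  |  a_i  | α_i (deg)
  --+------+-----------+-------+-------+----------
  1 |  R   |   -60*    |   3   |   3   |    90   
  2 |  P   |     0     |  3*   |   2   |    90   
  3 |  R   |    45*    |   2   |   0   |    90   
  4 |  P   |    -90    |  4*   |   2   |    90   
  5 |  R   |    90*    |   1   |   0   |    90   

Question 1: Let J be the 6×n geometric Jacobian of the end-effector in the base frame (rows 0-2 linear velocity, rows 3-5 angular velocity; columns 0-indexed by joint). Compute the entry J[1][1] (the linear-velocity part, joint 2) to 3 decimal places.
prismatic axis z_1 = (-0.8660,-0.5000,0.0000)
J_v[:, 1] = z_1; J_ω[:, 1] = (0,0,0)
entry J[1][1] = -0.5000

-0.500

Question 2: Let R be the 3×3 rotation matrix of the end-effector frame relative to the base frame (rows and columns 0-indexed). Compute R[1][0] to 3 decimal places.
-0.259

End-effector x-axis (col 0 of R) = (0.9659,-0.2588,-0.0000)
R[1][0] = -0.2588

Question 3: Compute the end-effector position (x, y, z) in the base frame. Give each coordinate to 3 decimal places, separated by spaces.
4.024 -5.899 3.000

after link 1: o_1 = (1.5000, -2.5981, 3.0000)
after link 2: o_2 = (-0.0981, -5.8301, 3.0000)
after link 3: o_3 = (-0.0981, -5.8301, 1.0000)
after link 4: o_4 = (3.7656, -6.8654, 3.0000)
after link 5: o_5 = (4.0244, -5.8995, 3.0000)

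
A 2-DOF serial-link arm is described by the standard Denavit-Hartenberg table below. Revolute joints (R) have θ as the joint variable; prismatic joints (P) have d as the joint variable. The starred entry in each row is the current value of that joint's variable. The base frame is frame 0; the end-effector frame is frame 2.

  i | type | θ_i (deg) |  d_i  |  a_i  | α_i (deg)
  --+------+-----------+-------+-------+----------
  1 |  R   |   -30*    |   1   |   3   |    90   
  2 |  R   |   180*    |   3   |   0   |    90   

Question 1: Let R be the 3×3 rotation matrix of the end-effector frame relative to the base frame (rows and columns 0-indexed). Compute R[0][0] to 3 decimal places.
-0.866

End-effector x-axis (col 0 of R) = (-0.8660,0.5000,0.0000)
R[0][0] = -0.8660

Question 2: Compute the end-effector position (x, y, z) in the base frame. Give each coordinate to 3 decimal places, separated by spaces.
after link 1: o_1 = (2.5981, -1.5000, 1.0000)
after link 2: o_2 = (1.0981, -4.0981, 1.0000)

1.098 -4.098 1.000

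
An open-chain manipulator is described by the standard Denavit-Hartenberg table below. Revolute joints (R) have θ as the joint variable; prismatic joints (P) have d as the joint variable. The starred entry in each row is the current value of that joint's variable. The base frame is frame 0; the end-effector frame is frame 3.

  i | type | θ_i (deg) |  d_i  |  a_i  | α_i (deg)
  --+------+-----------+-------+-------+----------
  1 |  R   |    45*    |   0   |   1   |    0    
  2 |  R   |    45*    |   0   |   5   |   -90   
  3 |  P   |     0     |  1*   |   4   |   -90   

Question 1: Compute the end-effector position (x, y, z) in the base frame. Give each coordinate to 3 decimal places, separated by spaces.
after link 1: o_1 = (0.7071, 0.7071, 0.0000)
after link 2: o_2 = (0.7071, 5.7071, 0.0000)
after link 3: o_3 = (-0.2929, 9.7071, 0.0000)

-0.293 9.707 0.000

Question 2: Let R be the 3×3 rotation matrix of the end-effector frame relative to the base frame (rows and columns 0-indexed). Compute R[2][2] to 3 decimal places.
End-effector z-axis (col 2 of R) = (-0.0000,0.0000,-1.0000)
R[2][2] = -1.0000

-1.000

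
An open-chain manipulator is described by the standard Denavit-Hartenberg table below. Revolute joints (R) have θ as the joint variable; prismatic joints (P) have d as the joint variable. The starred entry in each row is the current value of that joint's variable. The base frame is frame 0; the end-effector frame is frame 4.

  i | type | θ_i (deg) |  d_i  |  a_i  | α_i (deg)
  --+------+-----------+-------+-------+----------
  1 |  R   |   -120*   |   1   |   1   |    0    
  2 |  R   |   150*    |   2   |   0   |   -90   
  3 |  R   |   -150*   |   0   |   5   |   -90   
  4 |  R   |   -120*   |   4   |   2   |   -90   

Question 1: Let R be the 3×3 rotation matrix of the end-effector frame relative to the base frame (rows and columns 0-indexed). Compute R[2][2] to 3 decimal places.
End-effector z-axis (col 2 of R) = (-0.8995,0.0580,0.4330)
R[2][2] = 0.4330

0.433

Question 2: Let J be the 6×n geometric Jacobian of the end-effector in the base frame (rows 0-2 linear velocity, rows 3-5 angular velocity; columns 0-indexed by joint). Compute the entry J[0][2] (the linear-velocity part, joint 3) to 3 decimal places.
axis z_2 = (-0.5000,0.8660,0.0000); lever o_n−o_2 = (-2.1340,0.7679,5.4641)
cross product → J_v[:, 2] = (4.7321,2.7321,1.4641)
J_ω[:, 2] = z_2
entry J[0][2] = 4.7321

4.732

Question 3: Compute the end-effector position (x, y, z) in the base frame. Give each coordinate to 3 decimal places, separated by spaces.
after link 1: o_1 = (-0.5000, -0.8660, 1.0000)
after link 2: o_2 = (-0.5000, -0.8660, 3.0000)
after link 3: o_3 = (-4.2500, -3.0311, 5.5000)
after link 4: o_4 = (-2.6340, -0.0981, 8.4641)

-2.634 -0.098 8.464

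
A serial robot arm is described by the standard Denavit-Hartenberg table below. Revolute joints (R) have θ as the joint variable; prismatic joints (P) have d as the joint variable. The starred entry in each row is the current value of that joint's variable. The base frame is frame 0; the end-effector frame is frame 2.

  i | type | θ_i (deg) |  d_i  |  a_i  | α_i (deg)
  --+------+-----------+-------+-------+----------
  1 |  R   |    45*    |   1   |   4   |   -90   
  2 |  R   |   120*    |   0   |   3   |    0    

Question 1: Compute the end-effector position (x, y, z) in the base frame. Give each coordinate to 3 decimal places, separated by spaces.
after link 1: o_1 = (2.8284, 2.8284, 1.0000)
after link 2: o_2 = (1.7678, 1.7678, -1.5981)

1.768 1.768 -1.598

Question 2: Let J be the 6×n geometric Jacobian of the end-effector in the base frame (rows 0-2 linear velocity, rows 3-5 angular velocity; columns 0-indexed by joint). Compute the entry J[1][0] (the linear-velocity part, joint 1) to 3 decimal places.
axis z_0 = ẑ; lever o_n−o_0 = (1.7678,1.7678,-1.5981)
cross product → J_v[:, 0] = (-1.7678,1.7678,0.0000)
J_ω[:, 0] = z_0
entry J[1][0] = 1.7678

1.768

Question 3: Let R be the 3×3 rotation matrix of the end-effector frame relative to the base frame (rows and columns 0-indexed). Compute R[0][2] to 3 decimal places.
-0.707

End-effector z-axis (col 2 of R) = (-0.7071,0.7071,0.0000)
R[0][2] = -0.7071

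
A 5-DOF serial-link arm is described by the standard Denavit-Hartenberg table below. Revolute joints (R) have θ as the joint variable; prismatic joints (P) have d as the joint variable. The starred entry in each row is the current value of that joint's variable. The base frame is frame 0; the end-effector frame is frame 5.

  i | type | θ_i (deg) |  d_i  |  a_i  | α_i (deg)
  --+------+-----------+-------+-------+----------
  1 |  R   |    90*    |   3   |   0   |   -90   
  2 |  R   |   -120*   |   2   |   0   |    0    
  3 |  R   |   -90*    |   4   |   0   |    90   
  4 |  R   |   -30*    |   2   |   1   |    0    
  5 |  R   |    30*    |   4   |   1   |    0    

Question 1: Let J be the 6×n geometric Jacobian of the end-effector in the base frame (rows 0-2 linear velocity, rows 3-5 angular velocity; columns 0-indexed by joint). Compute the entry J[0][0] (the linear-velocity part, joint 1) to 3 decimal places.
axis z_0 = ẑ; lever o_n−o_0 = (-5.5000,1.3840,-3.1292)
cross product → J_v[:, 0] = (-1.3840,-5.5000,0.0000)
J_ω[:, 0] = z_0
entry J[0][0] = -1.3840

-1.384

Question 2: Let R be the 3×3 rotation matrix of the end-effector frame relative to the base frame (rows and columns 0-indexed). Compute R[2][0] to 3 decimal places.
-0.500

End-effector x-axis (col 0 of R) = (-0.0000,-0.8660,-0.5000)
R[2][0] = -0.5000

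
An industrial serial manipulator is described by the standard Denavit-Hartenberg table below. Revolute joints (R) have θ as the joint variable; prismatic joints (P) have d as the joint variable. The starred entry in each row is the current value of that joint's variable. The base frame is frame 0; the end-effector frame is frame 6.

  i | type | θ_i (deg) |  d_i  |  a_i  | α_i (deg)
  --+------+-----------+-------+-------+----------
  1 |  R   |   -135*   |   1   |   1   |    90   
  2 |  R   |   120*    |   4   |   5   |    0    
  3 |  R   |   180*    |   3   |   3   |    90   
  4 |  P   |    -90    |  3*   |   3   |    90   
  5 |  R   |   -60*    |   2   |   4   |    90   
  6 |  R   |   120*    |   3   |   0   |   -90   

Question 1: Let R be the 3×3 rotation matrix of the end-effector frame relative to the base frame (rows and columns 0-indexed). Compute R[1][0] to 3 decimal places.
End-effector x-axis (col 0 of R) = (0.3946,0.7481,0.5335)
R[1][0] = 0.7481

0.748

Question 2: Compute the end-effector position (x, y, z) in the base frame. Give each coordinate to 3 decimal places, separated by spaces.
-3.747 2.756 5.446

after link 1: o_1 = (-0.7071, -0.7071, 1.0000)
after link 2: o_2 = (-1.7678, 3.8891, 5.3301)
after link 3: o_3 = (-4.9497, 4.9497, 2.7321)
after link 4: o_4 = (-0.9913, 4.6655, 1.2321)
after link 5: o_5 = (-0.9913, 1.8371, 4.6962)
after link 6: o_6 = (-3.7470, 2.7557, 5.4462)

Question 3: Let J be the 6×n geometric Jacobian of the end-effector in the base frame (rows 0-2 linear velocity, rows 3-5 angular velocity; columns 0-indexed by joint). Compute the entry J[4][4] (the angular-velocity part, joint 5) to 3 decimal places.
axis z_4 = (0.3536,0.3536,0.8660); lever o_n−o_4 = (-2.7557,-1.9099,4.2141)
cross product → J_v[:, 4] = (3.1439,-3.8764,0.2990)
J_ω[:, 4] = z_4
entry J[4][4] = 0.3536

0.354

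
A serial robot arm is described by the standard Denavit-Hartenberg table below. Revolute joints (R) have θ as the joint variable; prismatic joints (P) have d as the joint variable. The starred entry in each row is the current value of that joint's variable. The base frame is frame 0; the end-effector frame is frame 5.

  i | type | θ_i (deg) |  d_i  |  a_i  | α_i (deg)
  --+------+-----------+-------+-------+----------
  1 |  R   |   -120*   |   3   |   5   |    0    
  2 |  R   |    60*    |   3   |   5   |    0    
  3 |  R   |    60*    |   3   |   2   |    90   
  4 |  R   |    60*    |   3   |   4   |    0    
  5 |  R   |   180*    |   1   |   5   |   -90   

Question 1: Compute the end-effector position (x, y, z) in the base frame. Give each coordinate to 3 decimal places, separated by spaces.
1.500 -12.660 8.134

after link 1: o_1 = (-2.5000, -4.3301, 3.0000)
after link 2: o_2 = (0.0000, -8.6603, 6.0000)
after link 3: o_3 = (2.0000, -8.6603, 9.0000)
after link 4: o_4 = (4.0000, -11.6603, 12.4641)
after link 5: o_5 = (1.5000, -12.6603, 8.1340)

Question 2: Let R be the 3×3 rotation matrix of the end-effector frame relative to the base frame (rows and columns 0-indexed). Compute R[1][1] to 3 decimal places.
End-effector y-axis (col 1 of R) = (0.0000,1.0000,-0.0000)
R[1][1] = 1.0000

1.000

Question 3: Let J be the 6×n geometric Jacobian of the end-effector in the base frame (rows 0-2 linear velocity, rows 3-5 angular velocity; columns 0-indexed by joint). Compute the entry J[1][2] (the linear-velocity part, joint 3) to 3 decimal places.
1.500

axis z_2 = (0.0000,0.0000,1.0000); lever o_n−o_2 = (1.5000,-4.0000,2.1340)
cross product → J_v[:, 2] = (4.0000,1.5000,-0.0000)
J_ω[:, 2] = z_2
entry J[1][2] = 1.5000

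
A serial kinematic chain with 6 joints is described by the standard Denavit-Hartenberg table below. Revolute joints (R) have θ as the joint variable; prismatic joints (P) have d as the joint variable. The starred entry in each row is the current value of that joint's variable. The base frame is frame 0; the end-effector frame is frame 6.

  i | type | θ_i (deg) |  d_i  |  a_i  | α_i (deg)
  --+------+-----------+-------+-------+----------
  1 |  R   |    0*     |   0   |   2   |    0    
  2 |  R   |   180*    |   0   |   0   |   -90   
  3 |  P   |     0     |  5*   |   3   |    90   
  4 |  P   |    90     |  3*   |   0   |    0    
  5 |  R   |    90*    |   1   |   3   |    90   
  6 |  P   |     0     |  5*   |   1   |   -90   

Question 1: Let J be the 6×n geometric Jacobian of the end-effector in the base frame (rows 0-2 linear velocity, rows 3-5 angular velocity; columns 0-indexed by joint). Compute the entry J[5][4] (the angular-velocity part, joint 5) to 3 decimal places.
1.000

axis z_4 = (0.0000,0.0000,1.0000); lever o_n−o_4 = (4.0000,-5.0000,1.0000)
cross product → J_v[:, 4] = (5.0000,4.0000,-0.0000)
J_ω[:, 4] = z_4
entry J[5][4] = 1.0000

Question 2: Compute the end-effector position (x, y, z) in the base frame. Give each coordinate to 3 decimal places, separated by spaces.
3.000 -10.000 4.000

after link 1: o_1 = (2.0000, 0.0000, 0.0000)
after link 2: o_2 = (2.0000, 0.0000, 0.0000)
after link 3: o_3 = (-1.0000, -5.0000, 0.0000)
after link 4: o_4 = (-1.0000, -5.0000, 3.0000)
after link 5: o_5 = (2.0000, -5.0000, 4.0000)
after link 6: o_6 = (3.0000, -10.0000, 4.0000)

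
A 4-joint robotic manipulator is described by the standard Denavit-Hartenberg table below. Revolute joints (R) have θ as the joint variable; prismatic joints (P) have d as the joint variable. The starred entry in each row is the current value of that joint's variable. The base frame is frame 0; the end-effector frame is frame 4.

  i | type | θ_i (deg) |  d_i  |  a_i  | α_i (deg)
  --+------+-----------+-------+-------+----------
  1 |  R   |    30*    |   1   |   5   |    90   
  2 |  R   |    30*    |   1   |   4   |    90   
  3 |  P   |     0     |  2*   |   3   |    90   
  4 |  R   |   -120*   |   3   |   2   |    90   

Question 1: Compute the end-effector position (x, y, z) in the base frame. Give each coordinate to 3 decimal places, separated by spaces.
after link 1: o_1 = (4.3301, 2.5000, 1.0000)
after link 2: o_2 = (7.8301, 3.3660, 3.0000)
after link 3: o_3 = (10.9462, 5.1651, 2.7679)
after link 4: o_4 = (7.9462, 6.8971, 3.7679)

7.946 6.897 3.768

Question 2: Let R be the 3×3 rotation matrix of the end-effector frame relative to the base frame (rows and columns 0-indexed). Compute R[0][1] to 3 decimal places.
-0.500

End-effector y-axis (col 1 of R) = (-0.5000,0.8660,-0.0000)
R[0][1] = -0.5000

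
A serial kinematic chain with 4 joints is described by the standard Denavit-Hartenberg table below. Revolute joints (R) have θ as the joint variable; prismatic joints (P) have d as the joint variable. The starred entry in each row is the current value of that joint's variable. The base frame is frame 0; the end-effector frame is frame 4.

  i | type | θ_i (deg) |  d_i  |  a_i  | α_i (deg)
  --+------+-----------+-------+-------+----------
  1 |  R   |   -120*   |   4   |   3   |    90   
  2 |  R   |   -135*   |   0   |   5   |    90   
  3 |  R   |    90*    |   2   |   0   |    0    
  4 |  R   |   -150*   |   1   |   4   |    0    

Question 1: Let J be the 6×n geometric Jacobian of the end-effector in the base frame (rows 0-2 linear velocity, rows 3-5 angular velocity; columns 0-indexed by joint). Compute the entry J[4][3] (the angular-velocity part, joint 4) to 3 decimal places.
axis z_3 = (0.3536,0.6124,0.7071); lever o_n−o_3 = (4.0607,0.1051,-0.7071)
cross product → J_v[:, 3] = (-0.5073,3.1213,-2.4495)
J_ω[:, 3] = z_3
entry J[4][3] = 0.6124

0.612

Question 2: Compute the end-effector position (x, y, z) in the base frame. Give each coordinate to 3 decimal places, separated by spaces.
after link 1: o_1 = (-1.5000, -2.5981, 4.0000)
after link 2: o_2 = (0.2678, 0.4638, 0.4645)
after link 3: o_3 = (0.9749, 1.6885, 1.8787)
after link 4: o_4 = (5.0355, 1.7936, 1.1716)

5.036 1.794 1.172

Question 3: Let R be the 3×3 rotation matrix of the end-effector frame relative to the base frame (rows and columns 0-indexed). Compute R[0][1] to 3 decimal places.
End-effector y-axis (col 1 of R) = (-0.1268,0.7803,-0.6124)
R[0][1] = -0.1268

-0.127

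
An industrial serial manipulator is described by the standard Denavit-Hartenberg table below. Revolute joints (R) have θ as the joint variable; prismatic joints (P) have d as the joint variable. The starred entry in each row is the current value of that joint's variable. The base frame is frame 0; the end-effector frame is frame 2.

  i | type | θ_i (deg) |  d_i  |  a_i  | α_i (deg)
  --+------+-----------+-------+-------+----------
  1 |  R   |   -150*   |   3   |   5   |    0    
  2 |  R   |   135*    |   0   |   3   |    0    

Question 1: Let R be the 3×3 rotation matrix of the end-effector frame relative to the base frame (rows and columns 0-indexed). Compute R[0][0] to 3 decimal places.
0.966

End-effector x-axis (col 0 of R) = (0.9659,-0.2588,0.0000)
R[0][0] = 0.9659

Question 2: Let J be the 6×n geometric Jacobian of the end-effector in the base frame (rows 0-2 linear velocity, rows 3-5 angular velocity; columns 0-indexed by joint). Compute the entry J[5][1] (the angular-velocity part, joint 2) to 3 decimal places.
1.000

axis z_1 = (0.0000,0.0000,1.0000); lever o_n−o_1 = (2.8978,-0.7765,0.0000)
cross product → J_v[:, 1] = (0.7765,2.8978,-0.0000)
J_ω[:, 1] = z_1
entry J[5][1] = 1.0000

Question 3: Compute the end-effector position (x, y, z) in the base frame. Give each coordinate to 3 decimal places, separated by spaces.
-1.432 -3.276 3.000

after link 1: o_1 = (-4.3301, -2.5000, 3.0000)
after link 2: o_2 = (-1.4323, -3.2765, 3.0000)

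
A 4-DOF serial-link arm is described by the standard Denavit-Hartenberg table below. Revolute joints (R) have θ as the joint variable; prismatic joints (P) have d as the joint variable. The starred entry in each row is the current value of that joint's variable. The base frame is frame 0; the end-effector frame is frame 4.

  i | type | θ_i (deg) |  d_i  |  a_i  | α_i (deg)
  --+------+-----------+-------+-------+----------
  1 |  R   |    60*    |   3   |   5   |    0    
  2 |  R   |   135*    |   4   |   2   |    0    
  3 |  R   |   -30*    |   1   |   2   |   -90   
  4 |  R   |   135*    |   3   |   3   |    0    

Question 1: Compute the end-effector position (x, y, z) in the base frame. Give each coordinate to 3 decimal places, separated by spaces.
after link 1: o_1 = (2.5000, 4.3301, 3.0000)
after link 2: o_2 = (0.5681, 3.8125, 7.0000)
after link 3: o_3 = (-1.3637, 4.3301, 8.0000)
after link 4: o_4 = (-0.0911, 0.8833, 5.8787)

-0.091 0.883 5.879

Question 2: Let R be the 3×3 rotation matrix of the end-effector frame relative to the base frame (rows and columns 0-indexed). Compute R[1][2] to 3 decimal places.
End-effector z-axis (col 2 of R) = (-0.2588,-0.9659,0.0000)
R[1][2] = -0.9659

-0.966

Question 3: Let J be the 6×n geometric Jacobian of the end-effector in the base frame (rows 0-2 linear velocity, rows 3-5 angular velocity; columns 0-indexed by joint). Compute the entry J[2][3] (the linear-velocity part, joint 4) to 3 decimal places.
axis z_3 = (-0.2588,-0.9659,0.0000); lever o_n−o_3 = (1.2726,-3.4468,-2.1213)
cross product → J_v[:, 3] = (2.0490,-0.5490,2.1213)
J_ω[:, 3] = z_3
entry J[2][3] = 2.1213

2.121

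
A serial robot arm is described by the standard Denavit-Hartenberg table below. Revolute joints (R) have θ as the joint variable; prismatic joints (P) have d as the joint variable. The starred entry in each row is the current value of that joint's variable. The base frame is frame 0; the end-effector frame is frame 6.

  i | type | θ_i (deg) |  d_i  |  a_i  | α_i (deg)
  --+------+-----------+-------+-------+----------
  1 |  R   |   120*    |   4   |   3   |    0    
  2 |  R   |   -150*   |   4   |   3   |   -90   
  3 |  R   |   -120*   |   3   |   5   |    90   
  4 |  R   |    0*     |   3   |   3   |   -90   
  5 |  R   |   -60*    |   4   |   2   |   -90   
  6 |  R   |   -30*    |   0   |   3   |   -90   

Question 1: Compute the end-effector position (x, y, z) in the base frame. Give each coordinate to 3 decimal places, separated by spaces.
-4.348 14.057 13.428

after link 1: o_1 = (-1.5000, 2.5981, 4.0000)
after link 2: o_2 = (1.0981, 1.0981, 8.0000)
after link 3: o_3 = (0.4330, 4.9462, 12.3301)
after link 4: o_4 = (-3.1160, 6.9952, 13.4282)
after link 5: o_5 = (-2.8481, 11.4593, 13.4282)
after link 6: o_6 = (-4.3481, 14.0574, 13.4282)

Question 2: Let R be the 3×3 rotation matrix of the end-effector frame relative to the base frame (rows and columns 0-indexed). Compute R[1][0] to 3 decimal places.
End-effector x-axis (col 0 of R) = (-0.5000,0.8660,0.0000)
R[1][0] = 0.8660

0.866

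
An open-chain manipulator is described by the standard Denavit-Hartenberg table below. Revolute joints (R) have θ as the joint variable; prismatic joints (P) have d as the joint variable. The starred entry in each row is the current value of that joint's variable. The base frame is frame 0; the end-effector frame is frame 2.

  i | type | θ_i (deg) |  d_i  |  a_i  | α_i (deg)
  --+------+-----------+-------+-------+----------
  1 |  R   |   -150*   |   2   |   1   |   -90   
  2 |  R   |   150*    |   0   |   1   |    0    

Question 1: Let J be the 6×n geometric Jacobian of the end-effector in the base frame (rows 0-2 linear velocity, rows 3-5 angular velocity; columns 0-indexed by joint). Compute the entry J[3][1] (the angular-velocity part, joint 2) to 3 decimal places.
0.500

axis z_1 = (0.5000,-0.8660,0.0000); lever o_n−o_1 = (0.7500,0.4330,-0.5000)
cross product → J_v[:, 1] = (0.4330,0.2500,0.8660)
J_ω[:, 1] = z_1
entry J[3][1] = 0.5000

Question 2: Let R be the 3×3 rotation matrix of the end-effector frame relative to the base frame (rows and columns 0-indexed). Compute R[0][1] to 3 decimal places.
0.433

End-effector y-axis (col 1 of R) = (0.4330,0.2500,0.8660)
R[0][1] = 0.4330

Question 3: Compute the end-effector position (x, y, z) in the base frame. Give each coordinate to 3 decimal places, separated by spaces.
-0.116 -0.067 1.500

after link 1: o_1 = (-0.8660, -0.5000, 2.0000)
after link 2: o_2 = (-0.1160, -0.0670, 1.5000)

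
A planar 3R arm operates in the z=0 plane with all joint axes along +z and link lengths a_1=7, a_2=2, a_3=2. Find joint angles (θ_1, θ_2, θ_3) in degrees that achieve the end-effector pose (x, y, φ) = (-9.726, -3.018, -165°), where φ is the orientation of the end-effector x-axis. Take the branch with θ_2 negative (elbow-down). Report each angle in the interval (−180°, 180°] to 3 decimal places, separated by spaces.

-149.998 -59.999 44.996

wrist centre = target − a_3·(cos φ, sin φ) = (-7.7941, -2.5004)
cos θ_2 = (67.0006−7²−2²)/(2·7·2) = 0.5000; θ_2 = -59.9987° (elbow-down)
β = atan2(-2.5004,-7.7941) = -162.2138°; ψ = atan2(-1.7320,8.0000) = -12.2161°
θ_1 = β − ψ = -149.9976°
θ_3 = φ − θ_1 − θ_2 = 44.9963° (wrapped to (-180°,180°])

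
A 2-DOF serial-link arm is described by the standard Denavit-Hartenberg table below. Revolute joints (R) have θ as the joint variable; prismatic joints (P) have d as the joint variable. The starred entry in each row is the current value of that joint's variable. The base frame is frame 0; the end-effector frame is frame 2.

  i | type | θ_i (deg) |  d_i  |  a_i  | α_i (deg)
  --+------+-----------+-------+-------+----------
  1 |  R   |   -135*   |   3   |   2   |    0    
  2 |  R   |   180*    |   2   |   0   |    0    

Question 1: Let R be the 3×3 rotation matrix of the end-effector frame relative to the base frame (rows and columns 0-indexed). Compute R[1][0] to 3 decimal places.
End-effector x-axis (col 0 of R) = (0.7071,0.7071,0.0000)
R[1][0] = 0.7071

0.707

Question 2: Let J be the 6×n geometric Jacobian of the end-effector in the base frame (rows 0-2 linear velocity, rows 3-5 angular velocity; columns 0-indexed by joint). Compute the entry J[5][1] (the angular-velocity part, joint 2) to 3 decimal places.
axis z_1 = (0.0000,0.0000,1.0000); lever o_n−o_1 = (0.0000,0.0000,2.0000)
cross product → J_v[:, 1] = (0.0000,0.0000,0.0000)
J_ω[:, 1] = z_1
entry J[5][1] = 1.0000

1.000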